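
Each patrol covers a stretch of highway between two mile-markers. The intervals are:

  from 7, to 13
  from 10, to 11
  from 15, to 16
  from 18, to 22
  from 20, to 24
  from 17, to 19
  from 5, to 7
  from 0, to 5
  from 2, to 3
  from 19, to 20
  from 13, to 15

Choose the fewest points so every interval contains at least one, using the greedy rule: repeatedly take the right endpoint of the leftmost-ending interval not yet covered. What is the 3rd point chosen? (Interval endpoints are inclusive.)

Process intervals by earliest right end; each time one isn't hit yet, stab at its right endpoint.
Sorted: [2,3] [0,5] [5,7] [10,11] [7,13] [13,15] [15,16] [17,19] [19,20] [18,22] [20,24]
{[2,3],[0,5]} hit by 3; {[5,7]} hit by 7; {[10,11],[7,13]} hit by 11; {[13,15],[15,16]} hit by 15; {[17,19],[19,20],[18,22]} hit by 19; {[20,24]} hit by 24.
Points: 3, 7, 11, 15, 19, 24 (6 total).

11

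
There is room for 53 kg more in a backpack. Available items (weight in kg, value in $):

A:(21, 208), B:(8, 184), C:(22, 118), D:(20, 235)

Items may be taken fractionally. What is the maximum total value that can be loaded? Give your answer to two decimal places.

Order: B (184/8=23.00) > D (235/20=11.75) > A (208/21=9.90) > C (118/22=5.36)
Fill: take B (8 @ 184) → take D (20 @ 235) → take A (21 @ 208) → take 4/22 of C → 21.45; 53/53 used.
Total value = 648.45

648.45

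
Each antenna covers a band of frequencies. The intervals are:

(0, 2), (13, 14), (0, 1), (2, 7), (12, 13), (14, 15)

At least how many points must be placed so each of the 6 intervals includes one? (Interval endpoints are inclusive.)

Sort by right endpoint; whenever an interval is uncovered, place a point at its right end.
Sorted: [0,1] [0,2] [2,7] [12,13] [13,14] [14,15]
{[0,1],[0,2]} hit by 1; {[2,7]} hit by 7; {[12,13],[13,14]} hit by 13; {[14,15]} hit by 15.
Points: 1, 7, 13, 15 (4 total).

4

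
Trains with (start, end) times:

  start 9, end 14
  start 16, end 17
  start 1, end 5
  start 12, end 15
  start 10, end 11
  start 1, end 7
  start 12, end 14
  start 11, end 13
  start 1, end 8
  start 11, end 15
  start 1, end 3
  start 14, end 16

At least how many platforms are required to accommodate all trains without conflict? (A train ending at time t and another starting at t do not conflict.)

5

starts: [1, 1, 1, 1, 9, 10, 11, 11, 12, 12, 14, 16]
ends:   [3, 5, 7, 8, 11, 13, 14, 14, 15, 15, 16, 17]
s1→1 s1→2 s1→3 s1→4 e3→3 e5→2 e7→1 e8→0 s9→1 s10→2 e11→1 s11→2 s11→3 s12→4 s12→5  — peak 5.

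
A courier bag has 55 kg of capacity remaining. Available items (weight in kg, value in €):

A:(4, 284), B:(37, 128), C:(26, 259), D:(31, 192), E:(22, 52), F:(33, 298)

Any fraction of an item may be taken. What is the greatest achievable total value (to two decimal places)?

768.76

Sort by value per unit weight and fill in that order.
Ratios (sorted): A 71.00, C 9.96, F 9.03, D 6.19, B 3.46, E 2.36
take A (4 @ 284); take C (26 @ 259); take 25/33 of F → 225.76. Capacity used 55/55.
Total value = 768.76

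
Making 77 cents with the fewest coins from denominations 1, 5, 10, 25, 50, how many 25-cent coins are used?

1

77 − 1×50→27 − 1×25→2 − 2×1→0
Count of 25: 1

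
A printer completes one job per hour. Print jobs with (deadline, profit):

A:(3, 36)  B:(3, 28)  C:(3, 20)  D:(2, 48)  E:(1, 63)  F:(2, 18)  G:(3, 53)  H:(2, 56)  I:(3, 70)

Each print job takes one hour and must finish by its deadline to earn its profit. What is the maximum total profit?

189

Profit order: I=70 E=63 H=56 G=53 D=48 A=36 B=28 C=20 F=18
Assign: I→slot 3, E→slot 1, H→slot 2, G skipped, D skipped, A skipped, B skipped, C skipped, F skipped.
Slots: [1:E] [2:H] [3:I]
Profit = 63 + 56 + 70 = 189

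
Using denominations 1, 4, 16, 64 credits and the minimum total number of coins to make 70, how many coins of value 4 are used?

Greedy: take as many of the largest coin as possible, then repeat with the remainder.
70 − 1×64→6 − 1×4→2 − 2×1→0
Count of 4: 1

1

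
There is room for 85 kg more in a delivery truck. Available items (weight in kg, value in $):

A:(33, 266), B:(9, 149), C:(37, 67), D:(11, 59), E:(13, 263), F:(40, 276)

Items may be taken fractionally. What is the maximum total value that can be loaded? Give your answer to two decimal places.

Ratios (sorted): E 20.23, B 16.56, A 8.06, F 6.90, D 5.36, C 1.81
take E (13 @ 263); take B (9 @ 149); take A (33 @ 266); take 30/40 of F → 207.00. Capacity used 85/85.
Total value = 885.00

885.00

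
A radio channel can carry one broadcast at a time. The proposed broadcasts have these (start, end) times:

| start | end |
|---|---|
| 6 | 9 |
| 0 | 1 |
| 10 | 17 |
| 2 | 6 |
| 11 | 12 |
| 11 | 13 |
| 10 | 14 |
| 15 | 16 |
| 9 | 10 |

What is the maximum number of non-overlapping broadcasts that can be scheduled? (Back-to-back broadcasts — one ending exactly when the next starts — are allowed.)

6

Sort by end time and greedily take each interval whose start is ≥ the last chosen end.
Sorted by end: (0,1)  (2,6)  (6,9)  (9,10)  (11,12)  (11,13)  (10,14)  (15,16)  (10,17)
take (0,1); take (2,6); take (6,9); take (9,10); take (11,12); skip (10,14); take (15,16).
Selected 6 broadcasts.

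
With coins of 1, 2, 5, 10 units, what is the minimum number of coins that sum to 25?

3

25 − 2×10→5 − 1×5→0
Total coins = 2 + 1 = 3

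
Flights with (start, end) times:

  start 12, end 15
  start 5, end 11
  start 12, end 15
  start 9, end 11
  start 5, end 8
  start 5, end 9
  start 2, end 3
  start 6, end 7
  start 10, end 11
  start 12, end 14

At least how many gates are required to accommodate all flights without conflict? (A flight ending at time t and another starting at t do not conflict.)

Events (time:±→running): 2:+→1 3:-→0 5:+→1 5:+→2 5:+→3 6:+→4 … peak 4.

4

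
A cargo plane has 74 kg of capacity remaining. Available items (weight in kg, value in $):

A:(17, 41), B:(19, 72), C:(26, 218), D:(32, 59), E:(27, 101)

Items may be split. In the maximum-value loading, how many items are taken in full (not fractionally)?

3

Ratios (sorted): C 8.38, B 3.79, E 3.74, A 2.41, D 1.84
take C (26 @ 218); take B (19 @ 72); take E (27 @ 101); take 2/17 of A → 4.82. Capacity used 74/74.
3 item(s) taken whole; one partial (take 2/17 of A).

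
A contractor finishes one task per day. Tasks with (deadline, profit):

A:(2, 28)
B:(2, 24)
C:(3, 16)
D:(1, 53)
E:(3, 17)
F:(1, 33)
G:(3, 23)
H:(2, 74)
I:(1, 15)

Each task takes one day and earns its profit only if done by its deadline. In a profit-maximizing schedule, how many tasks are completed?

3

Sort by profit descending; place each in the latest free slot ≤ its deadline.
By profit: H(d2,74), D(d1,53), F(d1,33), A(d2,28), B(d2,24), G(d3,23), E(d3,17), C(d3,16), I(d1,15)
H→slot 2; D→slot 1; F skipped; A skipped; B skipped; G→slot 3; E skipped; C skipped; I skipped.
3 of 9 scheduled.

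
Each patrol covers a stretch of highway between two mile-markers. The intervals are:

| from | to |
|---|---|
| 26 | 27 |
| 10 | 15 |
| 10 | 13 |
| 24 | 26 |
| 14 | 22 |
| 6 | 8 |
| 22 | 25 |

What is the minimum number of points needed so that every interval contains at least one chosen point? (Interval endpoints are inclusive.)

Sort by right endpoint; whenever an interval is uncovered, place a point at its right end.
By right end: [6,8]  [10,13]  [10,15]  [14,22]  [22,25]  [24,26]  [26,27]
[6,8] uncovered → point at 8; [10,13] uncovered → point at 13; [14,22] uncovered → point at 22; [24,26] uncovered → point at 26.
Points: 8, 13, 22, 26 (4 total).

4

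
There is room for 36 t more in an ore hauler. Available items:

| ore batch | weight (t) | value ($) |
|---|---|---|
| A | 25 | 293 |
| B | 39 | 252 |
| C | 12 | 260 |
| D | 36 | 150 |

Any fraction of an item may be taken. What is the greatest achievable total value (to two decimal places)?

Ratios (sorted): C 21.67, A 11.72, B 6.46, D 4.17
take C (12 @ 260); take 24/25 of A → 281.28. Capacity used 36/36.
Total value = 541.28

541.28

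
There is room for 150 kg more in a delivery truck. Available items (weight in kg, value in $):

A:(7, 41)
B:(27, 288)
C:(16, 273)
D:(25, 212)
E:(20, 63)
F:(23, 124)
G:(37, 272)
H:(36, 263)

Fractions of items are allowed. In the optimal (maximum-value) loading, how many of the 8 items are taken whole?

Order: C (273/16=17.06) > B (288/27=10.67) > D (212/25=8.48) > G (272/37=7.35) > H (263/36=7.31) > A (41/7=5.86) > F (124/23=5.39) > E (63/20=3.15)
Fill: take C (16 @ 273) → take B (27 @ 288) → take D (25 @ 212) → take G (37 @ 272) → take H (36 @ 263) → take A (7 @ 41) → take 2/23 of F → 10.78; 150/150 used.
6 item(s) taken whole; one partial (take 2/23 of F).

6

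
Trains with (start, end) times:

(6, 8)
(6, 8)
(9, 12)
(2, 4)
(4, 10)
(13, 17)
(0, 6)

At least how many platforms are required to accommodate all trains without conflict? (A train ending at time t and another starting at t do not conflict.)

Count concurrent intervals with a sweep; the peak is the room count.
Events (time:±→running): 0:+→1 2:+→2 4:-→1 4:+→2 6:-→1 6:+→2 6:+→3 … peak 3.

3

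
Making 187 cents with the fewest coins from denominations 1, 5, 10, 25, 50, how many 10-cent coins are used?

1

Use the largest denomination that fits, subtract, and repeat.
187 = 3×50 + 1×25 + 1×10 + 2×1
Count of 10: 1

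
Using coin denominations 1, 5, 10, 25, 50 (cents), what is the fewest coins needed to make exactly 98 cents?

7

98 − 1×50→48 − 1×25→23 − 2×10→3 − 3×1→0
Total coins = 1 + 1 + 2 + 3 = 7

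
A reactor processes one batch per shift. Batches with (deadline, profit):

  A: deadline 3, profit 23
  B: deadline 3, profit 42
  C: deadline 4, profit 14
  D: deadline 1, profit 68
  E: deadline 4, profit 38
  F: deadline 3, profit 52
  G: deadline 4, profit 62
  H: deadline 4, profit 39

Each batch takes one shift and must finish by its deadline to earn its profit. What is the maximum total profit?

224

Take jobs in profit order; each goes to the latest open slot no later than its deadline.
By profit: D(d1,68), G(d4,62), F(d3,52), B(d3,42), H(d4,39), E(d4,38), A(d3,23), C(d4,14)
D→slot 1; G→slot 4; F→slot 3; B→slot 2; H skipped; E skipped; A skipped; C skipped.
Profit = 68 + 42 + 52 + 62 = 224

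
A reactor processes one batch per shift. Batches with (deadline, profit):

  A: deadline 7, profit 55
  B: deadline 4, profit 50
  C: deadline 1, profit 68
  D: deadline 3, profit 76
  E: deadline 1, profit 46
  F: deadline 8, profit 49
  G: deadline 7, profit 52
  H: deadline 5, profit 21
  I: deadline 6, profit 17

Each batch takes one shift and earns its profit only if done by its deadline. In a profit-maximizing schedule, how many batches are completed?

Take jobs in profit order; each goes to the latest open slot no later than its deadline.
Profit order: D=76 C=68 A=55 G=52 B=50 F=49 E=46 H=21 I=17
Assign: D→slot 3, C→slot 1, A→slot 7, G→slot 6, B→slot 4, F→slot 8, E skipped, H→slot 5, I→slot 2.
Slots: [1:C] [2:I] [3:D] [4:B] [5:H] [6:G] [7:A] [8:F]
8 of 9 scheduled.

8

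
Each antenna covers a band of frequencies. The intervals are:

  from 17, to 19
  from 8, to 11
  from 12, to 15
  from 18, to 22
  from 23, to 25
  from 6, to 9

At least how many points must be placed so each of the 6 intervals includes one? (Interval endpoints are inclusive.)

4

Process intervals by earliest right end; each time one isn't hit yet, stab at its right endpoint.
By right end: [6,9]  [8,11]  [12,15]  [17,19]  [18,22]  [23,25]
[6,9] uncovered → point at 9; [12,15] uncovered → point at 15; [17,19] uncovered → point at 19; [23,25] uncovered → point at 25.
Points: 9, 15, 19, 25 (4 total).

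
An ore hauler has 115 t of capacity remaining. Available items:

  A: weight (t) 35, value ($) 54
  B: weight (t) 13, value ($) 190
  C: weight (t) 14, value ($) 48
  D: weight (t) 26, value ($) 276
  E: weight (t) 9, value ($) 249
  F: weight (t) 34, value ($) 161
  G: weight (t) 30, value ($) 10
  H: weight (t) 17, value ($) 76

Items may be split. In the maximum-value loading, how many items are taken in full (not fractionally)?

6

Greedy by value/weight ratio, highest first.
Ratios (sorted): E 27.67, B 14.62, D 10.62, F 4.74, H 4.47, C 3.43, A 1.54, G 0.33
take E (9 @ 249); take B (13 @ 190); take D (26 @ 276); take F (34 @ 161); take H (17 @ 76); take C (14 @ 48); take 2/35 of A → 3.09. Capacity used 115/115.
6 item(s) taken whole; one partial (take 2/35 of A).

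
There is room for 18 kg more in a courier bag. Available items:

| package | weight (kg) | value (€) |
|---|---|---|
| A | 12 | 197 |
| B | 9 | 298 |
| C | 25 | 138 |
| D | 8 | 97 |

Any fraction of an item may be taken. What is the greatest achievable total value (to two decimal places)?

445.75

Greedy by value/weight ratio, highest first.
Ratios (sorted): B 33.11, A 16.42, D 12.12, C 5.52
take B (9 @ 298); take 9/12 of A → 147.75. Capacity used 18/18.
Total value = 445.75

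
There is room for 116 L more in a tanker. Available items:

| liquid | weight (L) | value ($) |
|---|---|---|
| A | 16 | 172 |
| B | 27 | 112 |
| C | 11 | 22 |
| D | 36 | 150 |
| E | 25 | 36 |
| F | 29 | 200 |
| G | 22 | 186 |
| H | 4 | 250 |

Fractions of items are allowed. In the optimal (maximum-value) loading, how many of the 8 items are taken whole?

Ratios (sorted): H 62.50, A 10.75, G 8.45, F 6.90, D 4.17, B 4.15, C 2.00, E 1.44
take H (4 @ 250); take A (16 @ 172); take G (22 @ 186); take F (29 @ 200); take D (36 @ 150); take 9/27 of B → 37.33. Capacity used 116/116.
5 item(s) taken whole; one partial (take 9/27 of B).

5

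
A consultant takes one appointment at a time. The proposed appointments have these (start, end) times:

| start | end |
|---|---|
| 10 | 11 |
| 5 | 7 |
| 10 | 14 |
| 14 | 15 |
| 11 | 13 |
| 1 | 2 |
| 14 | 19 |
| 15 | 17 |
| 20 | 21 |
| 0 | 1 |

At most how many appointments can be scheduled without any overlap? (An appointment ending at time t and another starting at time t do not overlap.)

Order by finish time; keep every interval that doesn't clash with the previous kept one.
By end time: (0,1), (1,2), (5,7), (10,11), (11,13), (10,14), (14,15), (15,17), (14,19), (20,21).
Pick (0,1); next start ≥ 1 → (1,2); next start ≥ 2 → (5,7); next start ≥ 7 → (10,11); next start ≥ 11 → (11,13); next start ≥ 13 → (14,15); next start ≥ 15 → (15,17); next start ≥ 17 → (20,21).
Selected 8 appointments.

8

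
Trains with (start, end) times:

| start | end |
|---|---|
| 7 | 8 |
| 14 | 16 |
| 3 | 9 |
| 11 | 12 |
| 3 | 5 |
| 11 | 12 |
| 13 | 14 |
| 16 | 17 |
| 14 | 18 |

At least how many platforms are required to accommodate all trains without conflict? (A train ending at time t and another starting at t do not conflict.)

The answer is the maximum number of intervals overlapping at any instant.
Events (time:±→running): 3:+→1 3:+→2 … peak 2.

2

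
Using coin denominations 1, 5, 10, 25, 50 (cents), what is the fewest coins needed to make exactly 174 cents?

9

Use the largest denomination that fits, subtract, and repeat.
174 = 3×50 + 2×10 + 4×1
Total coins = 3 + 2 + 4 = 9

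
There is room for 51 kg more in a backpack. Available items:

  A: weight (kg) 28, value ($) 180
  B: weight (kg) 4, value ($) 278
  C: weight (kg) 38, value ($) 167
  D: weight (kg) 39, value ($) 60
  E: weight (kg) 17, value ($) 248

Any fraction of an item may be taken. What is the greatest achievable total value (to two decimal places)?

Greedy by value/weight ratio, highest first.
Ratios (sorted): B 69.50, E 14.59, A 6.43, C 4.39, D 1.54
take B (4 @ 278); take E (17 @ 248); take A (28 @ 180); take 2/38 of C → 8.79. Capacity used 51/51.
Total value = 714.79

714.79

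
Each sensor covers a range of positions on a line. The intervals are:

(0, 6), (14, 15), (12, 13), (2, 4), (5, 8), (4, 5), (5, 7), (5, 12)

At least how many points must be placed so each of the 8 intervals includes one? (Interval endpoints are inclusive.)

Sort by right endpoint; whenever an interval is uncovered, place a point at its right end.
Sorted: [2,4] [4,5] [0,6] [5,7] [5,8] [5,12] [12,13] [14,15]
{[2,4],[4,5],[0,6]} hit by 4; {[5,7],[5,8],[5,12]} hit by 7; {[12,13]} hit by 13; {[14,15]} hit by 15.
Points: 4, 7, 13, 15 (4 total).

4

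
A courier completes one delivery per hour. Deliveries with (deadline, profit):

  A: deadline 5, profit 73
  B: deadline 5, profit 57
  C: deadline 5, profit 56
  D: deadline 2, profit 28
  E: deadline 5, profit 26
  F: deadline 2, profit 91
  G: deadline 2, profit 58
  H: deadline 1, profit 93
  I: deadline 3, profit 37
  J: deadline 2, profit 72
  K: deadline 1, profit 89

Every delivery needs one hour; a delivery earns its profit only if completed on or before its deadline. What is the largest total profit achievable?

370

Sort by profit descending; place each in the latest free slot ≤ its deadline.
Profit order: H=93 F=91 K=89 A=73 J=72 G=58 B=57 C=56 I=37 D=28 E=26
Assign: H→slot 1, F→slot 2, K skipped, A→slot 5, J skipped, G skipped, B→slot 4, C→slot 3, I skipped, D skipped, E skipped.
Slots: [1:H] [2:F] [3:C] [4:B] [5:A]
Profit = 93 + 91 + 56 + 57 + 73 = 370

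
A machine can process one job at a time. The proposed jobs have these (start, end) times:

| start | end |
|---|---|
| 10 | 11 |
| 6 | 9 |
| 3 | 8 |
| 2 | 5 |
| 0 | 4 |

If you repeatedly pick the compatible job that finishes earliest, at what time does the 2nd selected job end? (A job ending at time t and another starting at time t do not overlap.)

9

By end time: (0,4), (2,5), (3,8), (6,9), (10,11).
Pick (0,4); next start ≥ 4 → (6,9); next start ≥ 9 → (10,11).
Selected: (0,4) (6,9) (10,11)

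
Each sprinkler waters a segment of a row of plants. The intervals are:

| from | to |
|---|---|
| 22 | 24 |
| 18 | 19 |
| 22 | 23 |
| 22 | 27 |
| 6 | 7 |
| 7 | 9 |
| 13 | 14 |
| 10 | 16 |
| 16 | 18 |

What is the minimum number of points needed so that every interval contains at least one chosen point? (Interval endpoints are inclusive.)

4

Sort by right endpoint; whenever an interval is uncovered, place a point at its right end.
Sorted: [6,7] [7,9] [13,14] [10,16] [16,18] [18,19] [22,23] [22,24] [22,27]
{[6,7],[7,9]} hit by 7; {[13,14],[10,16]} hit by 14; {[16,18],[18,19]} hit by 18; {[22,23],[22,24],[22,27]} hit by 23.
Points: 7, 14, 18, 23 (4 total).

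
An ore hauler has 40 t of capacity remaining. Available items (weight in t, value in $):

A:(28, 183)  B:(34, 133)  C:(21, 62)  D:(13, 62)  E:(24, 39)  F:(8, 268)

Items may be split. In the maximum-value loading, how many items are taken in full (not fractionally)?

2

Greedy by value/weight ratio, highest first.
Ratios (sorted): F 33.50, A 6.54, D 4.77, B 3.91, C 2.95, E 1.62
take F (8 @ 268); take A (28 @ 183); take 4/13 of D → 19.08. Capacity used 40/40.
2 item(s) taken whole; one partial (take 4/13 of D).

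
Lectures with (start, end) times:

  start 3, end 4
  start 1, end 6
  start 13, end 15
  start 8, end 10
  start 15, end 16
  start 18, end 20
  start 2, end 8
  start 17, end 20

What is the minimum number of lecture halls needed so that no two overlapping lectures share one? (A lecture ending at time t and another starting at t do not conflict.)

Events (time:±→running): 1:+→1 2:+→2 3:+→3 … peak 3.

3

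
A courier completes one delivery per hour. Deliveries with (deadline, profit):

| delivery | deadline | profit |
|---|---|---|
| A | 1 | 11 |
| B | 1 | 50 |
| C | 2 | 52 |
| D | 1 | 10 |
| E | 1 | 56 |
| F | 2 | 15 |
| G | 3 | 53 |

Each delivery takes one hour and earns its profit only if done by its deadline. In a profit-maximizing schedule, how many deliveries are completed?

Take jobs in profit order; each goes to the latest open slot no later than its deadline.
Profit order: E=56 G=53 C=52 B=50 F=15 A=11 D=10
Assign: E→slot 1, G→slot 3, C→slot 2, B skipped, F skipped, A skipped, D skipped.
Slots: [1:E] [2:C] [3:G]
3 of 7 scheduled.

3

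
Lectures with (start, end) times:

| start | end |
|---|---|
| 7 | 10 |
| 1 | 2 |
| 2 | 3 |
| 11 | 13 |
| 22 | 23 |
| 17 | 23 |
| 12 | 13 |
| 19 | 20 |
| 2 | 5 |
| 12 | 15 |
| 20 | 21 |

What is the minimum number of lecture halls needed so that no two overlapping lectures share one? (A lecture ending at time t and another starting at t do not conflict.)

3

starts: [1, 2, 2, 7, 11, 12, 12, 17, 19, 20, 22]
ends:   [2, 3, 5, 10, 13, 13, 15, 20, 21, 23, 23]
s1→1 e2→0 s2→1 s2→2 e3→1 e5→0 s7→1 e10→0 s11→1 s12→2 s12→3  — peak 3.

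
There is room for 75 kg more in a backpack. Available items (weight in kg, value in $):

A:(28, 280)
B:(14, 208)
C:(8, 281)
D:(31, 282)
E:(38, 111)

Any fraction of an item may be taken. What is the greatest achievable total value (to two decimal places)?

996.42

Sort by value per unit weight and fill in that order.
Order: C (281/8=35.12) > B (208/14=14.86) > A (280/28=10.00) > D (282/31=9.10) > E (111/38=2.92)
Fill: take C (8 @ 281) → take B (14 @ 208) → take A (28 @ 280) → take 25/31 of D → 227.42; 75/75 used.
Total value = 996.42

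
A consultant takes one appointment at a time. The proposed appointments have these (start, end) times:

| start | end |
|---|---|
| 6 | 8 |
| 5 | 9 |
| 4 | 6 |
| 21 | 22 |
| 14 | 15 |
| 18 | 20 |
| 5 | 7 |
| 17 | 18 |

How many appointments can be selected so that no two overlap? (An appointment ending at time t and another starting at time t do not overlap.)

Greedy by earliest finish: after sorting by end time, pick each interval compatible with the last pick.
By end time: (4,6), (5,7), (6,8), (5,9), (14,15), (17,18), (18,20), (21,22).
Pick (4,6); next start ≥ 6 → (6,8); next start ≥ 8 → (14,15); next start ≥ 15 → (17,18); next start ≥ 18 → (18,20); next start ≥ 20 → (21,22).
Selected 6 appointments.

6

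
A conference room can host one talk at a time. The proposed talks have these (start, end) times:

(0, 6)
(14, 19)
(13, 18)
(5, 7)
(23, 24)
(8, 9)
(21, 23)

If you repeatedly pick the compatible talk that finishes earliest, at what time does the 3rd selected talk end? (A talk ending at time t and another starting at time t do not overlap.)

By end time: (0,6), (5,7), (8,9), (13,18), (14,19), (21,23), (23,24).
Pick (0,6); next start ≥ 6 → (8,9); next start ≥ 9 → (13,18); next start ≥ 18 → (21,23); next start ≥ 23 → (23,24).
Selected: (0,6) (8,9) (13,18) (21,23) (23,24)

18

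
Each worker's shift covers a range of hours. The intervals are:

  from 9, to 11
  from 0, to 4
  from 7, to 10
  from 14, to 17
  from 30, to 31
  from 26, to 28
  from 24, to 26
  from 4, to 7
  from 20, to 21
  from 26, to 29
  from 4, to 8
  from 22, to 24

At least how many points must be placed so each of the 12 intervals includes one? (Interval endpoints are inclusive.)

Sort by right endpoint; whenever an interval is uncovered, place a point at its right end.
Sorted: [0,4] [4,7] [4,8] [7,10] [9,11] [14,17] [20,21] [22,24] [24,26] [26,28] [26,29] [30,31]
{[0,4],[4,7],[4,8]} hit by 4; {[7,10],[9,11]} hit by 10; {[14,17]} hit by 17; {[20,21]} hit by 21; {[22,24],[24,26]} hit by 24; {[26,28],[26,29]} hit by 28; {[30,31]} hit by 31.
Points: 4, 10, 17, 21, 24, 28, 31 (7 total).

7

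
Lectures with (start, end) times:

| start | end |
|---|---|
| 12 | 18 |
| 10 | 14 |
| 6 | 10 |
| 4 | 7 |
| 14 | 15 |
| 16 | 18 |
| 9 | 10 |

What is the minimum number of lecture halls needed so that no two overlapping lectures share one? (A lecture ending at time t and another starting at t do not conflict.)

2

The answer is the maximum number of intervals overlapping at any instant.
Events (time:±→running): 4:+→1 6:+→2 … peak 2.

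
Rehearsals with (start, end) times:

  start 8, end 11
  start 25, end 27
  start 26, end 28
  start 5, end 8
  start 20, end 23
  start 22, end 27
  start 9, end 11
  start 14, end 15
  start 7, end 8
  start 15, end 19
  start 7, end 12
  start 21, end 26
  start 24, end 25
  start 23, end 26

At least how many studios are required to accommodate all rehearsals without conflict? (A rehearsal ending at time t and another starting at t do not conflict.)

Events (time:±→running): 5:+→1 7:+→2 7:+→3 8:-→2 8:-→1 8:+→2 9:+→3 11:-→2 11:-→1 12:-→0 14:+→1 15:-→0 15:+→1 19:-→0 20:+→1 21:+→2 22:+→3 23:-→2 23:+→3 24:+→4 … peak 4.

4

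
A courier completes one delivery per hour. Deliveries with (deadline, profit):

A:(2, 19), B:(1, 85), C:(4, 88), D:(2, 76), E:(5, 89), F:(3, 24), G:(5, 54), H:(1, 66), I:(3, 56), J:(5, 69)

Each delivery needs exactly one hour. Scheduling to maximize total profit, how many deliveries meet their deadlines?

By profit: E(d5,89), C(d4,88), B(d1,85), D(d2,76), J(d5,69), H(d1,66), I(d3,56), G(d5,54), F(d3,24), A(d2,19)
E→slot 5; C→slot 4; B→slot 1; D→slot 2; J→slot 3; H skipped; I skipped; G skipped; F skipped; A skipped.
5 of 10 scheduled.

5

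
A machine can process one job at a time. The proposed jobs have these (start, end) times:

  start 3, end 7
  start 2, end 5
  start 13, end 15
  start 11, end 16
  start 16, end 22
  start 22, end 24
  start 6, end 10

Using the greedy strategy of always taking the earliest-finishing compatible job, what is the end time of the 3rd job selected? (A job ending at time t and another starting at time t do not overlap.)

15

Sorted by end: (2,5)  (3,7)  (6,10)  (13,15)  (11,16)  (16,22)  (22,24)
take (2,5); skip (3,7); take (6,10); take (13,15); skip (11,16); take (16,22); take (22,24).
Selected: (2,5) (6,10) (13,15) (16,22) (22,24)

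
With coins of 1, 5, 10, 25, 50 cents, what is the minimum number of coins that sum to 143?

8

143 = 2×50 + 1×25 + 1×10 + 1×5 + 3×1
Total coins = 2 + 1 + 1 + 1 + 3 = 8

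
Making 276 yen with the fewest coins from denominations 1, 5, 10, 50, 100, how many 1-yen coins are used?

1

276 − 2×100→76 − 1×50→26 − 2×10→6 − 1×5→1 − 1×1→0
Count of 1: 1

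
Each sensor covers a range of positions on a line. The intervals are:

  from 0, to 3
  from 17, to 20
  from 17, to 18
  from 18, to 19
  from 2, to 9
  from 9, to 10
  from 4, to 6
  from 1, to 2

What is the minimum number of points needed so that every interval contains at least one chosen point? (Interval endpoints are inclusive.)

By right end: [1,2]  [0,3]  [4,6]  [2,9]  [9,10]  [17,18]  [18,19]  [17,20]
[1,2] uncovered → point at 2; [4,6] uncovered → point at 6; [9,10] uncovered → point at 10; [17,18] uncovered → point at 18.
Points: 2, 6, 10, 18 (4 total).

4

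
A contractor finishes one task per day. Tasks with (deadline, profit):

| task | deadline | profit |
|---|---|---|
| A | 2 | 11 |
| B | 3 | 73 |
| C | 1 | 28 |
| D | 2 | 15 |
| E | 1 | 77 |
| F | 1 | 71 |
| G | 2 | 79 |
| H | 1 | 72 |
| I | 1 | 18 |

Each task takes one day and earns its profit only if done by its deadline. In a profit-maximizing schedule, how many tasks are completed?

3

Take jobs in profit order; each goes to the latest open slot no later than its deadline.
By profit: G(d2,79), E(d1,77), B(d3,73), H(d1,72), F(d1,71), C(d1,28), I(d1,18), D(d2,15), A(d2,11)
G→slot 2; E→slot 1; B→slot 3; H skipped; F skipped; C skipped; I skipped; D skipped; A skipped.
3 of 9 scheduled.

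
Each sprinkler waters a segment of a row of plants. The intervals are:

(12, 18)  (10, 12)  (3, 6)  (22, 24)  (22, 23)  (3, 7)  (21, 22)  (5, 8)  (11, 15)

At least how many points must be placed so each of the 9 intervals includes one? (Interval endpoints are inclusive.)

3

By right end: [3,6]  [3,7]  [5,8]  [10,12]  [11,15]  [12,18]  [21,22]  [22,23]  [22,24]
[3,6] uncovered → point at 6; [10,12] uncovered → point at 12; [21,22] uncovered → point at 22.
Points: 6, 12, 22 (3 total).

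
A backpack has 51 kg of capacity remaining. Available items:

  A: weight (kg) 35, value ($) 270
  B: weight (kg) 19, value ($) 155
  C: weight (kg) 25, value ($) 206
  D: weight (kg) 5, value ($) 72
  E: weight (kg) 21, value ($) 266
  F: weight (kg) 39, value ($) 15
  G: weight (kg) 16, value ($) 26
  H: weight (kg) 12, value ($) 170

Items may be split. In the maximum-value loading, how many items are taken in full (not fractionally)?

3

Ratios (sorted): D 14.40, H 14.17, E 12.67, C 8.24, B 8.16, A 7.71, G 1.62, F 0.38
take D (5 @ 72); take H (12 @ 170); take E (21 @ 266); take 13/25 of C → 107.12. Capacity used 51/51.
3 item(s) taken whole; one partial (take 13/25 of C).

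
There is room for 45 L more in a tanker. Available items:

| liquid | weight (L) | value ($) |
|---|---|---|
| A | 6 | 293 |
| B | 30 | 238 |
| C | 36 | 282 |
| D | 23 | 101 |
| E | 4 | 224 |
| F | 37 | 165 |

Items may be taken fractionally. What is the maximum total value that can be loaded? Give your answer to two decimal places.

Sort by value per unit weight and fill in that order.
Order: E (224/4=56.00) > A (293/6=48.83) > B (238/30=7.93) > C (282/36=7.83) > F (165/37=4.46) > D (101/23=4.39)
Fill: take E (4 @ 224) → take A (6 @ 293) → take B (30 @ 238) → take 5/36 of C → 39.17; 45/45 used.
Total value = 794.17

794.17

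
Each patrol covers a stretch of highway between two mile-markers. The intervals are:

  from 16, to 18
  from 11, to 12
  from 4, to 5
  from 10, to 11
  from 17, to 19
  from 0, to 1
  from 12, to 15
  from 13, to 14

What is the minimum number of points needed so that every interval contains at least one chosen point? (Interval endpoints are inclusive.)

By right end: [0,1]  [4,5]  [10,11]  [11,12]  [13,14]  [12,15]  [16,18]  [17,19]
[0,1] uncovered → point at 1; [4,5] uncovered → point at 5; [10,11] uncovered → point at 11; [13,14] uncovered → point at 14; [16,18] uncovered → point at 18.
Points: 1, 5, 11, 14, 18 (5 total).

5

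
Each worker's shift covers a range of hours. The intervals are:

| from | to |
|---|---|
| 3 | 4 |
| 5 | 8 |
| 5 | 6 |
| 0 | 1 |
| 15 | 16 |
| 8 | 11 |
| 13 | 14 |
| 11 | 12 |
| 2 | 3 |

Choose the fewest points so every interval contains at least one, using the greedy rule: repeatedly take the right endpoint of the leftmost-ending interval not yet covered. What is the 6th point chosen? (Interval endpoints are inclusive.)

16

By right end: [0,1]  [2,3]  [3,4]  [5,6]  [5,8]  [8,11]  [11,12]  [13,14]  [15,16]
[0,1] uncovered → point at 1; [2,3] uncovered → point at 3; [5,6] uncovered → point at 6; [8,11] uncovered → point at 11; [13,14] uncovered → point at 14; [15,16] uncovered → point at 16.
Points: 1, 3, 6, 11, 14, 16 (6 total).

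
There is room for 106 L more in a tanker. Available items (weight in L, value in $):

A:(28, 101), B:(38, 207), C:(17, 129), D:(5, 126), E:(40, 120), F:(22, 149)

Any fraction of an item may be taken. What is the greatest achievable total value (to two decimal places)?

697.57

Ratios (sorted): D 25.20, C 7.59, F 6.77, B 5.45, A 3.61, E 3.00
take D (5 @ 126); take C (17 @ 129); take F (22 @ 149); take B (38 @ 207); take 24/28 of A → 86.57. Capacity used 106/106.
Total value = 697.57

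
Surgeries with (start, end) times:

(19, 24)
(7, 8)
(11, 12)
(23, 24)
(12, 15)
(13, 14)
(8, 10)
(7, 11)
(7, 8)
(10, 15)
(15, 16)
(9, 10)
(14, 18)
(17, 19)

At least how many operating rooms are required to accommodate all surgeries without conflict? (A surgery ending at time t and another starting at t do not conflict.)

The answer is the maximum number of intervals overlapping at any instant.
Events (time:±→running): 7:+→1 7:+→2 7:+→3 … peak 3.

3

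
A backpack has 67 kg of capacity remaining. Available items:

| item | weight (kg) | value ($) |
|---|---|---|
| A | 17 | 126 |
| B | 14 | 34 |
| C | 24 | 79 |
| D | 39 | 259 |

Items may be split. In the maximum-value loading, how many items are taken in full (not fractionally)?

Order: A (126/17=7.41) > D (259/39=6.64) > C (79/24=3.29) > B (34/14=2.43)
Fill: take A (17 @ 126) → take D (39 @ 259) → take 11/24 of C → 36.21; 67/67 used.
2 item(s) taken whole; one partial (take 11/24 of C).

2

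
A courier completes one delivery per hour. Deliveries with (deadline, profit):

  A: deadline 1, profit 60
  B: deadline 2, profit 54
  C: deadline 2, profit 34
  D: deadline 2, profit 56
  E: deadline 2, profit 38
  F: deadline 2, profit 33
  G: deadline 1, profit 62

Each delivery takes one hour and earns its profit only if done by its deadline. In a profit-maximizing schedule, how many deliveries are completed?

2

Take jobs in profit order; each goes to the latest open slot no later than its deadline.
Profit order: G=62 A=60 D=56 B=54 E=38 C=34 F=33
Assign: G→slot 1, A skipped, D→slot 2, B skipped, E skipped, C skipped, F skipped.
Slots: [1:G] [2:D]
2 of 7 scheduled.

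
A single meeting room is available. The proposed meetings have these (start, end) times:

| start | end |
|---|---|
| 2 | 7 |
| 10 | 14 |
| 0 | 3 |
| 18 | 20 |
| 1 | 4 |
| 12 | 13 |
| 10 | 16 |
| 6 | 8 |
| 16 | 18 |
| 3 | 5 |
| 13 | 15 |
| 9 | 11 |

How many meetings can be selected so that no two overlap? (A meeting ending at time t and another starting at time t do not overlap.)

8

Sorted by end: (0,3)  (1,4)  (3,5)  (2,7)  (6,8)  (9,11)  (12,13)  (10,14)  (13,15)  (10,16)  (16,18)  (18,20)
take (0,3); take (3,5); skip (2,7); take (6,8); take (9,11); take (12,13); take (13,15); skip (10,16); take (16,18); take (18,20).
Selected 8 meetings.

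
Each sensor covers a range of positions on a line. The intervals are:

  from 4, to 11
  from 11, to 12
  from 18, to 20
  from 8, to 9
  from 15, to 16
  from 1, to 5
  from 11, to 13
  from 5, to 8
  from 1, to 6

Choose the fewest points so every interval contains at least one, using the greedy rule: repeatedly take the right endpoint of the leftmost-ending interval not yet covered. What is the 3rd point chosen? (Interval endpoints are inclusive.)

Process intervals by earliest right end; each time one isn't hit yet, stab at its right endpoint.
Sorted: [1,5] [1,6] [5,8] [8,9] [4,11] [11,12] [11,13] [15,16] [18,20]
{[1,5],[1,6],[5,8]} hit by 5; {[8,9],[4,11]} hit by 9; {[11,12],[11,13]} hit by 12; {[15,16]} hit by 16; {[18,20]} hit by 20.
Points: 5, 9, 12, 16, 20 (5 total).

12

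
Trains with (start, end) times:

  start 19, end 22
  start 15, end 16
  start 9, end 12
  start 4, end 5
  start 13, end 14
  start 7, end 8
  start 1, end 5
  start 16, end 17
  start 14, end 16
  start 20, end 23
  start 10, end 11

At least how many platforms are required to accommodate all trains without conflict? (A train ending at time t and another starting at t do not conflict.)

starts: [1, 4, 7, 9, 10, 13, 14, 15, 16, 19, 20]
ends:   [5, 5, 8, 11, 12, 14, 16, 16, 17, 22, 23]
s1→1 s4→2  — peak 2.

2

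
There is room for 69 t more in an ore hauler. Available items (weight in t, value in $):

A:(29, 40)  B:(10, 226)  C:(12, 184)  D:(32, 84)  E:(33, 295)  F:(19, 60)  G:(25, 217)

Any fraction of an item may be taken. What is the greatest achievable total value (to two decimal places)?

826.52

Sort by value per unit weight and fill in that order.
Ratios (sorted): B 22.60, C 15.33, E 8.94, G 8.68, F 3.16, D 2.62, A 1.38
take B (10 @ 226); take C (12 @ 184); take E (33 @ 295); take 14/25 of G → 121.52. Capacity used 69/69.
Total value = 826.52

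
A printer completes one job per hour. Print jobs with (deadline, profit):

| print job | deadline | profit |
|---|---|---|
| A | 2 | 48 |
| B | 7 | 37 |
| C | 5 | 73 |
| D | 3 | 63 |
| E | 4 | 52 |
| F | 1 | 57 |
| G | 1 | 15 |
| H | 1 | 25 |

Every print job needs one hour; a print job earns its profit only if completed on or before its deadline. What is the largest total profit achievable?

Sort by profit descending; place each in the latest free slot ≤ its deadline.
By profit: C(d5,73), D(d3,63), F(d1,57), E(d4,52), A(d2,48), B(d7,37), H(d1,25), G(d1,15)
C→slot 5; D→slot 3; F→slot 1; E→slot 4; A→slot 2; B→slot 7; H skipped; G skipped.
Profit = 57 + 48 + 63 + 52 + 73 + 37 = 330

330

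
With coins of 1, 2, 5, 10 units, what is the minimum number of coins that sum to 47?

47 = 4×10 + 1×5 + 1×2
Total coins = 4 + 1 + 1 = 6

6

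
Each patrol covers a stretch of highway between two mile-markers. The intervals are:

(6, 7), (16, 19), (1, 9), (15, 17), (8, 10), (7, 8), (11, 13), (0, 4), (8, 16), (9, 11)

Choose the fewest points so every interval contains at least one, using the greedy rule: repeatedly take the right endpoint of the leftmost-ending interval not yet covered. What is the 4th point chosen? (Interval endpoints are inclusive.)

13

Process intervals by earliest right end; each time one isn't hit yet, stab at its right endpoint.
By right end: [0,4]  [6,7]  [7,8]  [1,9]  [8,10]  [9,11]  [11,13]  [8,16]  [15,17]  [16,19]
[0,4] uncovered → point at 4; [6,7] uncovered → point at 7; [8,10] uncovered → point at 10; [11,13] uncovered → point at 13; [15,17] uncovered → point at 17.
Points: 4, 7, 10, 13, 17 (5 total).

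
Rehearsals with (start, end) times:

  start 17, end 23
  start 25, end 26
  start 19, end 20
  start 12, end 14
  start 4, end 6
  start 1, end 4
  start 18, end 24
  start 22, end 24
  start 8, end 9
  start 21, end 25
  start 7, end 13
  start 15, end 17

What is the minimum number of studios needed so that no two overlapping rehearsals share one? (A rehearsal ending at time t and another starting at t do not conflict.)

4

The answer is the maximum number of intervals overlapping at any instant.
starts: [1, 4, 7, 8, 12, 15, 17, 18, 19, 21, 22, 25]
ends:   [4, 6, 9, 13, 14, 17, 20, 23, 24, 24, 25, 26]
s1→1 e4→0 s4→1 e6→0 s7→1 s8→2 e9→1 s12→2 e13→1 e14→0 s15→1 e17→0 s17→1 s18→2 s19→3 e20→2 s21→3 s22→4  — peak 4.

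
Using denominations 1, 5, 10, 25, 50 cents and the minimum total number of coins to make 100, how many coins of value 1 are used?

100 = 2×50
Count of 1: 0

0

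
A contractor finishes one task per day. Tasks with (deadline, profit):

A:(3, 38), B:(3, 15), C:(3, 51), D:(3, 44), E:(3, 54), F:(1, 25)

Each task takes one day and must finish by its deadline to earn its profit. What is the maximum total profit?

149

By profit: E(d3,54), C(d3,51), D(d3,44), A(d3,38), F(d1,25), B(d3,15)
E→slot 3; C→slot 2; D→slot 1; A skipped; F skipped; B skipped.
Profit = 44 + 51 + 54 = 149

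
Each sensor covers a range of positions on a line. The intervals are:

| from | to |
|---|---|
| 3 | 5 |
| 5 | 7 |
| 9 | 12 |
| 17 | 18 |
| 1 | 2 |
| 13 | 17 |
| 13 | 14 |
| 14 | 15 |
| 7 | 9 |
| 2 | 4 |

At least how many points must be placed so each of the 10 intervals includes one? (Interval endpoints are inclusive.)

5

Sorted: [1,2] [2,4] [3,5] [5,7] [7,9] [9,12] [13,14] [14,15] [13,17] [17,18]
{[1,2],[2,4]} hit by 2; {[3,5],[5,7]} hit by 5; {[7,9],[9,12]} hit by 9; {[13,14],[14,15],[13,17]} hit by 14; {[17,18]} hit by 18.
Points: 2, 5, 9, 14, 18 (5 total).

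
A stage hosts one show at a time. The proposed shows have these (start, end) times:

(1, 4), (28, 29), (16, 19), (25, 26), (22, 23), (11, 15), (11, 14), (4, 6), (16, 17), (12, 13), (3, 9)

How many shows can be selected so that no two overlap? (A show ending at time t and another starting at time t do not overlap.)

7

Sorted by end: (1,4)  (4,6)  (3,9)  (12,13)  (11,14)  (11,15)  (16,17)  (16,19)  (22,23)  (25,26)  (28,29)
take (1,4); take (4,6); take (12,13); skip (11,15); take (16,17); take (22,23); take (25,26); take (28,29).
Selected 7 shows.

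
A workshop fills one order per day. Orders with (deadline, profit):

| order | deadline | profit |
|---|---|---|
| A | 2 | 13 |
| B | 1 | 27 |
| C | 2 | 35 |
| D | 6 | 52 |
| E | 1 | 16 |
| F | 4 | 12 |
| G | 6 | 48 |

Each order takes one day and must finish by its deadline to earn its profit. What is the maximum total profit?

By profit: D(d6,52), G(d6,48), C(d2,35), B(d1,27), E(d1,16), A(d2,13), F(d4,12)
D→slot 6; G→slot 5; C→slot 2; B→slot 1; E skipped; A skipped; F→slot 4.
Profit = 27 + 35 + 12 + 48 + 52 = 174

174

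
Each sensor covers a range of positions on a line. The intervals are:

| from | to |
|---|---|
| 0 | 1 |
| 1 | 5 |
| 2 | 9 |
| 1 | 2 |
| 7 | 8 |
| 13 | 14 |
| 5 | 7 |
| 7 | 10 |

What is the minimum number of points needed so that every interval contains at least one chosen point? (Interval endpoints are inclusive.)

3

Process intervals by earliest right end; each time one isn't hit yet, stab at its right endpoint.
By right end: [0,1]  [1,2]  [1,5]  [5,7]  [7,8]  [2,9]  [7,10]  [13,14]
[0,1] uncovered → point at 1; [5,7] uncovered → point at 7; [13,14] uncovered → point at 14.
Points: 1, 7, 14 (3 total).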